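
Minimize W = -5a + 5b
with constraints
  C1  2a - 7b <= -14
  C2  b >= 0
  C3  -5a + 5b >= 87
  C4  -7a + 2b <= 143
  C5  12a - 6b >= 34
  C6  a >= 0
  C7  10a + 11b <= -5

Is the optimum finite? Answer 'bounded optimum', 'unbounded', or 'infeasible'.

The boundaries -5a + 5b = 87 and 12a - 6b = 34 meet at (346/15, 607/15), but that point violates 10a + 11b ≤ -5. Every candidate vertex is excluded by some other constraint, so the feasible region is empty.

infeasible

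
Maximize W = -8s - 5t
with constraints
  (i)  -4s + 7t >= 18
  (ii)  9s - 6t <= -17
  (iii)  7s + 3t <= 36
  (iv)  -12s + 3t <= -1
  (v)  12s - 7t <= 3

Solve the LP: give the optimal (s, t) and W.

s = 19/15, t = 71/15, maximum W = -169/5

Corner points and W = -8s - 5t:
  (55/23, 443/69) → W = -3535/69
  (19/15, 71/15) → W = -169/5
  (37/19, 425/57) → W = -3013/57

The optimum lies where 9s - 6t = -17 and -12s + 3t = -1.
Solving simultaneously gives s = 19/15, t = 71/15.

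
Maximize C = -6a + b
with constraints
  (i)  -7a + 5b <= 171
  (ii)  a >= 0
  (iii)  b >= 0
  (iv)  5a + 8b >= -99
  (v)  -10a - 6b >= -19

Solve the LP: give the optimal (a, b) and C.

Extreme points and C = -6a + b:
  (0, 0) → C = 0
  (0, 19/6) → C = 19/6
  (19/10, 0) → C = -57/5

The optimum lies where a = 0 and -10a - 6b = -19.
Solving simultaneously gives a = 0, b = 19/6.

a = 0, b = 19/6, maximum C = 19/6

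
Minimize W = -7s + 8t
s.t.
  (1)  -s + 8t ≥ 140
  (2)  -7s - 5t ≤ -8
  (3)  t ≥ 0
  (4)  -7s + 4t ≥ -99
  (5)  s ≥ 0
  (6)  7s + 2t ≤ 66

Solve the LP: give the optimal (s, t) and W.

s = 124/29, t = 523/29, minimum W = 3316/29

Vertices and W = -7s + 8t:
  (0, 35/2) → W = 140
  (124/29, 523/29) → W = 3316/29
  (0, 33) → W = 264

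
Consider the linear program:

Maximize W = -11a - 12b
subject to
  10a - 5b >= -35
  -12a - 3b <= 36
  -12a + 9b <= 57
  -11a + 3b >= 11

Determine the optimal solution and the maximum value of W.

a = -47/23, b = -88/23, maximum W = 1573/23

Corner points and W = -11a - 12b:
  (-19/6, 2/3) → W = 161/6
  (-1, 5) → W = -49
  (-47/23, -88/23) → W = 1573/23
  (8/7, 55/7) → W = -748/7

At the optimal vertex, -12a - 3b = 36 and -11a + 3b = 11.
Solving simultaneously gives a = -47/23, b = -88/23.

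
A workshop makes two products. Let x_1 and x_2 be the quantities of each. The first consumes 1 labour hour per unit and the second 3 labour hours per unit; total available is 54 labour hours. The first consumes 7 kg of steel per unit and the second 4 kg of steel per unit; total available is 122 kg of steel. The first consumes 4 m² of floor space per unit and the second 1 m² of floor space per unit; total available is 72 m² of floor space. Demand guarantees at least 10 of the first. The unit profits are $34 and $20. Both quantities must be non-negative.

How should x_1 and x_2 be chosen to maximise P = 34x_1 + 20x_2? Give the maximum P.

x_1 = 10, x_2 = 13, maximum P = 600

Vertices and P = 34x_1 + 20x_2:
  (122/7, 0) → P = 4148/7
  (10, 0) → P = 340
  (10, 13) → P = 600

The optimum lies where 7x_1 + 4x_2 = 122 and x_1 = 10.
Solving simultaneously gives x_1 = 10, x_2 = 13.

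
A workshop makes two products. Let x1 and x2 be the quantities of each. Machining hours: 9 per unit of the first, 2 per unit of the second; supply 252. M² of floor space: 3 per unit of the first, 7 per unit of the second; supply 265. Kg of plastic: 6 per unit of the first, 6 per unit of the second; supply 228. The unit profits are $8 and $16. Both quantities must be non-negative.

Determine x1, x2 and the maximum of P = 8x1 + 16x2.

At the optimal vertex, 3x1 + 7x2 = 265 and 6x1 + 6x2 = 228.
Solving simultaneously gives x1 = 1/4, x2 = 151/4.

x1 = 1/4, x2 = 151/4, maximum P = 606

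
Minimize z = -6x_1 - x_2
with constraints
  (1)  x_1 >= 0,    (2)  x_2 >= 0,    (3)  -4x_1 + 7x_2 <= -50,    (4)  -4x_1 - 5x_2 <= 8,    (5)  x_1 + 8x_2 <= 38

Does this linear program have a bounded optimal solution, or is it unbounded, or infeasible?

bounded optimum

Extreme points and z = -6x_1 - x_2:
  (25/2, 0) → z = -75
  (38, 0) → z = -228
  (222/13, 34/13) → z = -1366/13
The feasible region has finitely many vertices and no improving ray; the minimum is -228 at (38, 0).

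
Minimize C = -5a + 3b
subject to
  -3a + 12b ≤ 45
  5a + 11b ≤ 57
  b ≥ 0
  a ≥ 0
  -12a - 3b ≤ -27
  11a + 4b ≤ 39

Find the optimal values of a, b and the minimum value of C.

a = 39/11, b = 0, minimum C = -195/11

Extreme points and C = -5a + 3b:
  (21/17, 69/17) → C = 6
  (2, 17/4) → C = 11/4
  (9/4, 0) → C = -45/4
  (39/11, 0) → C = -195/11

The optimum lies where b = 0 and 11a + 4b = 39.
Solving simultaneously gives a = 39/11, b = 0.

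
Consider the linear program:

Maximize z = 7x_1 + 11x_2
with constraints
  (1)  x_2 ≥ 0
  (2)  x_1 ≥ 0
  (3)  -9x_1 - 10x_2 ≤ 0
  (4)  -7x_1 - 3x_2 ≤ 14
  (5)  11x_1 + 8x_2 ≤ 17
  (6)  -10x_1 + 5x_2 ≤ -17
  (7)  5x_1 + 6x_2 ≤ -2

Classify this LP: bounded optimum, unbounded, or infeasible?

The boundaries -10x_1 + 5x_2 = -17 and 5x_1 + 6x_2 = -2 meet at (92/85, -21/17), but that point violates x_2 ≥ 0. Every candidate vertex is excluded by some other constraint, so the feasible region is empty.

infeasible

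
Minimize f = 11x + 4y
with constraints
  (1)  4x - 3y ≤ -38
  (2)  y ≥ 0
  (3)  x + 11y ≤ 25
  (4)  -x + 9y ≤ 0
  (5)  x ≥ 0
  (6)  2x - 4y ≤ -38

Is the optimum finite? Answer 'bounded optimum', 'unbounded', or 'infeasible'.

infeasible

The boundaries x = 0 and 2x - 4y = -38 meet at (0, 19/2), but that point violates 4x - 3y ≤ -38. Every candidate vertex is excluded by some other constraint, so the feasible region is empty.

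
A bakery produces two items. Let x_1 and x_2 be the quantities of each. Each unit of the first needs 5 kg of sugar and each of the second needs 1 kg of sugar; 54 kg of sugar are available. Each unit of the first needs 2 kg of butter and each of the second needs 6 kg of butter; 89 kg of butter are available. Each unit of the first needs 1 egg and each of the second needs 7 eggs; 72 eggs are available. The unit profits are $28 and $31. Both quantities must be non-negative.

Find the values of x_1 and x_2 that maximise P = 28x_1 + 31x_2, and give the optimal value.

x_1 = 9, x_2 = 9, maximum P = 531

Vertices and P = 28x_1 + 31x_2:
  (0, 0) → P = 0
  (0, 72/7) → P = 2232/7
  (54/5, 0) → P = 1512/5
  (9, 9) → P = 531

At the optimal vertex, 5x_1 + x_2 = 54 and x_1 + 7x_2 = 72.
Solving simultaneously gives x_1 = 9, x_2 = 9.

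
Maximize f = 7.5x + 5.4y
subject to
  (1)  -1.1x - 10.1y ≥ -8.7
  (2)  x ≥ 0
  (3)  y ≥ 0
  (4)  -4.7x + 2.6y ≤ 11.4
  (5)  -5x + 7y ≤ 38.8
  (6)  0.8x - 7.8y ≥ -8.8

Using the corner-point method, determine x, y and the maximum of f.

x = 87/11, y = 0, maximum f = 1305/22

Corner points and f = 7.5x + 5.4y:
  (0, 87/101) → f = 2349/505
  (87/11, 0) → f = 1305/22
  (0, 0) → f = 0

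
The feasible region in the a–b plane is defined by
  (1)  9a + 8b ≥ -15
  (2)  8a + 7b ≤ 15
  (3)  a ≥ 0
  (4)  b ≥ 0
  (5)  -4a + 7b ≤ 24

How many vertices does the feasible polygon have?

The feasible vertices (each the meet of two boundaries and inside every other half-plane) are:
  (0, 15/7)
  (15/8, 0)
  (0, 0)

3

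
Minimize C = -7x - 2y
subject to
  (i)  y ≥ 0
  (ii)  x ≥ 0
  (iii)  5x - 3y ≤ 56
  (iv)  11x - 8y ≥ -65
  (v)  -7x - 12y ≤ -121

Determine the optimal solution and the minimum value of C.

x = 643/7, y = 941/7, minimum C = -6383/7

Corner points and C = -7x - 2y:
  (643/7, 941/7) → C = -6383/7
  (115/9, 71/27) → C = -2557/27
  (1, 19/2) → C = -26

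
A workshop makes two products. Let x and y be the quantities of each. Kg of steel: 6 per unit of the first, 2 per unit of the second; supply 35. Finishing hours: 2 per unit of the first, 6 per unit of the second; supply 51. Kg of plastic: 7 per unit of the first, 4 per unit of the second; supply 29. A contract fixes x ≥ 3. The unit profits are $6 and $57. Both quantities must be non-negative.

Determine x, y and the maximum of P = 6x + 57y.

x = 3, y = 2, maximum P = 132

Extreme points and P = 6x + 57y:
  (29/7, 0) → P = 174/7
  (3, 0) → P = 18
  (3, 2) → P = 132

At the optimal vertex, 7x + 4y = 29 and x = 3.
Solving simultaneously gives x = 3, y = 2.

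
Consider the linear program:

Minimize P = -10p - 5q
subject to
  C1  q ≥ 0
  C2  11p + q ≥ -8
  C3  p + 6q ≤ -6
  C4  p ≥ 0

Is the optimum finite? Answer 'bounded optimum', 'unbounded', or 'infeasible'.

infeasible

The boundaries q = 0 and p = 0 meet at (0, 0), but that point violates p + 6q ≤ -6. Every candidate vertex is excluded by some other constraint, so the feasible region is empty.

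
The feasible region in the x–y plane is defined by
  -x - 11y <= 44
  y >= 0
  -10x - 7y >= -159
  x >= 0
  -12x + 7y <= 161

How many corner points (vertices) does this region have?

3

Of the 10 pairwise boundary intersections, those satisfying every inequality are:
  (159/10, 0)
  (0, 0)
  (0, 159/7)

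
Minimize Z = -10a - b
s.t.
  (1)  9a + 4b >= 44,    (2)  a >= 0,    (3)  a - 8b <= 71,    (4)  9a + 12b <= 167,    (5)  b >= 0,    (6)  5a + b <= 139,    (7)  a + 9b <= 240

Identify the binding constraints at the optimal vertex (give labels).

(4) and (5)

Extreme points and Z = -10a - b:
  (0, 11) → Z = -11
  (44/9, 0) → Z = -440/9
  (0, 167/12) → Z = -167/12
  (167/9, 0) → Z = -1670/9

The minimum is at (167/9, 0). Substituting into each constraint, equality holds for (4) and (5); the remaining constraints have slack.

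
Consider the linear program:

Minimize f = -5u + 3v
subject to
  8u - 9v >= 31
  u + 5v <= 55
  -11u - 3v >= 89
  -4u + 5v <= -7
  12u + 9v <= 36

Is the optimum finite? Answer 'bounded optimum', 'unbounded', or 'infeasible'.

unbounded

From the feasible point (-236/41, -351/41), moving in the direction (3, -11) keeps every constraint satisfied while f decreases without bound.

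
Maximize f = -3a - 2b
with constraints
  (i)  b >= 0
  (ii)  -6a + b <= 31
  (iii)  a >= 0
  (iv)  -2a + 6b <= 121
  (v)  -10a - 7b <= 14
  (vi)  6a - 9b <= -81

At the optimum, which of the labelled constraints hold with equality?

Vertices and f = -3a - 2b:
  (0, 121/6) → f = -121/3
  (0, 9) → f = -18
  (67/2, 94/3) → f = -979/6

The maximum is at (0, 9). Substituting into each constraint, equality holds for (iii) and (vi); the remaining constraints have slack.

(iii) and (vi)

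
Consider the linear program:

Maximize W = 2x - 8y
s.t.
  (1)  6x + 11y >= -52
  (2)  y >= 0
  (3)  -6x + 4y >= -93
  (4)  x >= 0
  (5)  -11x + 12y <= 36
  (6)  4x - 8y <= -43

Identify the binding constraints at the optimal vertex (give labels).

(5) and (6)

Corner points and W = 2x - 8y:
  (45, 177/4) → W = -264
  (229/8, 315/16) → W = -401/4
  (57/10, 329/40) → W = -272/5

The maximum is at (57/10, 329/40). Substituting into each constraint, equality holds for (5) and (6); the remaining constraints have slack.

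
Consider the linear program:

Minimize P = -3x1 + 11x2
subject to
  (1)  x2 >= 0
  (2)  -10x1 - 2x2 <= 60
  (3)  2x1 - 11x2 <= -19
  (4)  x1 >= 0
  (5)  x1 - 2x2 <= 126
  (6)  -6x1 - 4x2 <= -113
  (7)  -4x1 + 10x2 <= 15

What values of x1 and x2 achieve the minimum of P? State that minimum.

x1 = 1424/7, x2 = 271/7, minimum P = -1291/7

Corner points and P = -3x1 + 11x2:
  (1424/7, 271/7) → P = -1291/7
  (1167/74, 170/37) → P = 239/74
  (645, 519/2) → P = 1839/2
  (535/38, 271/38) → P = 688/19

The optimum lies where 2x1 - 11x2 = -19 and x1 - 2x2 = 126.
Solving simultaneously gives x1 = 1424/7, x2 = 271/7.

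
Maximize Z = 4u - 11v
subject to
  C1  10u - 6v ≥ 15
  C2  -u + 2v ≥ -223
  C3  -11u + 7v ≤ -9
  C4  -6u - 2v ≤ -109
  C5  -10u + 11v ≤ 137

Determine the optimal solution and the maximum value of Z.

Vertices and Z = 4u - 11v:
  (51/4, 75/4) → Z = -621/4
  (171/14, 125/7) → Z = -1033/7
  (332/7, -1229/14) → Z = 16175/14
  (1058/51, 1597/51) → Z = -4445/17
The feasible region is unbounded (it extends along (2, 1), (11, 10)), but Z strictly decreases along every unbounded feasible direction, so there is no improving ray and the maximum is attained at a vertex.

The binding constraints are -u + 2v = -223 and -6u - 2v = -109.
Solving simultaneously gives u = 332/7, v = -1229/14.

u = 332/7, v = -1229/14, maximum Z = 16175/14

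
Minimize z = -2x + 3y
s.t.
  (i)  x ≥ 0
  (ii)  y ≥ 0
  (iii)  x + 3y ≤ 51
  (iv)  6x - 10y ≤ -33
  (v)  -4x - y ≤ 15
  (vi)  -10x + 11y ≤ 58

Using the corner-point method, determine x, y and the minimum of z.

Extreme points and z = -2x + 3y:
  (0, 33/10) → z = 99/10
  (0, 58/11) → z = 174/11
  (411/28, 339/28) → z = 195/28
  (387/41, 568/41) → z = 930/41

x = 411/28, y = 339/28, minimum z = 195/28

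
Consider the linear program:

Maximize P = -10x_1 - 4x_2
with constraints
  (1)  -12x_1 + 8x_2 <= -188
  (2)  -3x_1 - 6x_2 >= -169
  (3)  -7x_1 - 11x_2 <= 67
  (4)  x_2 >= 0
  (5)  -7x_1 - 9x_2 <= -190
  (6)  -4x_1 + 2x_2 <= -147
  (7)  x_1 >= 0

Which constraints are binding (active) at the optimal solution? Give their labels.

Extreme points and P = -10x_1 - 4x_2:
  (169/3, 0) → P = -1690/3
  (122/3, 47/6) → P = -438
  (147/4, 0) → P = -735/2

The maximum is at (147/4, 0). Substituting into each constraint, equality holds for (4) and (6); the remaining constraints have slack.

(4) and (6)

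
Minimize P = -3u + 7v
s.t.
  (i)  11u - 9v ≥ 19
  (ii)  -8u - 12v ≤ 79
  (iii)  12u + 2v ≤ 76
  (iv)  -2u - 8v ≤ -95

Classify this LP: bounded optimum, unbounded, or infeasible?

The boundaries 11u - 9v = 19 and -8u - 12v = 79 meet at (-161/68, -1021/204), but that point violates -2u - 8v ≤ -95. Every candidate vertex is excluded by some other constraint, so the feasible region is empty.

infeasible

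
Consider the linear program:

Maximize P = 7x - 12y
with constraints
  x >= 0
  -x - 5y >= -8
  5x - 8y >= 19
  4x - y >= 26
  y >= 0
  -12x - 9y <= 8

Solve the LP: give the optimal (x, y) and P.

x = 8, y = 0, maximum P = 56

Extreme points and P = 7x - 12y:
  (46/7, 2/7) → P = 298/7
  (8, 0) → P = 56
  (13/2, 0) → P = 91/2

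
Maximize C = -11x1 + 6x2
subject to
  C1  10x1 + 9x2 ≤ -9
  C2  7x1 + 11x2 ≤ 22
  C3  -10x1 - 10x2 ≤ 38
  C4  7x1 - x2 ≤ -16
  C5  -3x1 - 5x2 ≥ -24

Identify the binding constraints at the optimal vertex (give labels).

C2 and C3

Feasible corners and C = -11x1 + 6x2:
  (-297/47, 283/47) → C = 4965/47
  (-153/73, 97/73) → C = 2265/73
  (-319/20, 243/20) → C = 4967/20
  (-99/40, -53/40) → C = 771/40

The maximum is at (-319/20, 243/20). Substituting into each constraint, equality holds for C2 and C3; the remaining constraints have slack.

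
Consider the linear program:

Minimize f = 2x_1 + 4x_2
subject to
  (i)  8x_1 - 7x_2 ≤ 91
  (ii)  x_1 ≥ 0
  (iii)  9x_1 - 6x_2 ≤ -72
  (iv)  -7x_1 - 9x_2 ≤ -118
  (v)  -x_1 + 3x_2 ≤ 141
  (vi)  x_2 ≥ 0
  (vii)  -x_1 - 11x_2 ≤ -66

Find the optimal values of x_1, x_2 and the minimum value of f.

The binding constraints are 9x_1 - 6x_2 = -72 and -7x_1 - 9x_2 = -118.
Solving simultaneously gives x_1 = 20/41, x_2 = 522/41.

x_1 = 20/41, x_2 = 522/41, minimum f = 2128/41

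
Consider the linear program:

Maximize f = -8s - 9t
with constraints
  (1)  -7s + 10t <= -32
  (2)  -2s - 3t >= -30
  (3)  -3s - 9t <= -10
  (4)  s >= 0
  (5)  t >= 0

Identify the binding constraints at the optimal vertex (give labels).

Vertices and f = -8s - 9t:
  (396/41, 146/41) → f = -4482/41
  (32/7, 0) → f = -256/7
  (15, 0) → f = -120

The maximum is at (32/7, 0). Substituting into each constraint, equality holds for (1) and (5); the remaining constraints have slack.

(1) and (5)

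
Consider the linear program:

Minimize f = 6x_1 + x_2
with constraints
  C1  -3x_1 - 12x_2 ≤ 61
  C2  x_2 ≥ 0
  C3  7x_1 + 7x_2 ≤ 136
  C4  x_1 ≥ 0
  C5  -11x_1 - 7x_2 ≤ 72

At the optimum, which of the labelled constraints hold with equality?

C2 and C4

Vertices and f = 6x_1 + x_2:
  (136/7, 0) → f = 816/7
  (0, 0) → f = 0
  (0, 136/7) → f = 136/7

The minimum is at (0, 0). Substituting into each constraint, equality holds for C2 and C4; the remaining constraints have slack.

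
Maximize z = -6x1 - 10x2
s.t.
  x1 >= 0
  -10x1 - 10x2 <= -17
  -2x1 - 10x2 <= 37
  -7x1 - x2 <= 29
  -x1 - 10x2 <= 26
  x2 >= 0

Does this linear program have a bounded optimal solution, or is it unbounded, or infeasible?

Extreme points and z = -6x1 - 10x2:
  (0, 17/10) → z = -17
  (17/10, 0) → z = -51/5
The feasible region has finitely many vertices and no improving ray; the maximum is -51/5 at (17/10, 0).

bounded optimum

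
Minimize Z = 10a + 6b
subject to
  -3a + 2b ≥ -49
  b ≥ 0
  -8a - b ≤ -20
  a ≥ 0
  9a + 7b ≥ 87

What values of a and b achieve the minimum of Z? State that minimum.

Feasible corners and Z = 10a + 6b:
  (49/3, 0) → Z = 490/3
  (29/3, 0) → Z = 290/3
  (0, 20) → Z = 120
  (53/47, 516/47) → Z = 3626/47
The feasible region is unbounded (it extends along (0, 1), (2, 3)), but Z strictly increases along every unbounded feasible direction, so there is no improving ray and the minimum is attained at a vertex.

The binding constraints are -8a - b = -20 and 9a + 7b = 87.
Solving simultaneously gives a = 53/47, b = 516/47.

a = 53/47, b = 516/47, minimum Z = 3626/47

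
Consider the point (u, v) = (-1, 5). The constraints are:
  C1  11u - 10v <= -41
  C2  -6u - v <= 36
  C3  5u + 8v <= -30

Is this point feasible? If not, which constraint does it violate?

Constraint C3: 5u + 8v = 35, which is not ≤ -30. All other constraints are satisfied.

not feasible — violates C3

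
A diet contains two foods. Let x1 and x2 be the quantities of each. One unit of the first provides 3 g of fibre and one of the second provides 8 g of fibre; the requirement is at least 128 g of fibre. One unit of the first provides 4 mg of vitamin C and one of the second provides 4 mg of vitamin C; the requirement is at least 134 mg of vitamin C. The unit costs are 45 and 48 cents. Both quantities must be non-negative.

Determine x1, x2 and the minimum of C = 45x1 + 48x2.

Corner points and C = 45x1 + 48x2:
  (0, 67/2) → C = 1608
  (128/3, 0) → C = 1920
  (28, 11/2) → C = 1524
The feasible region is unbounded (it extends along (0, 1), (1, 0)), but C strictly increases along every unbounded feasible direction, so there is no improving ray and the minimum is attained at a vertex.

x1 = 28, x2 = 11/2, minimum C = 1524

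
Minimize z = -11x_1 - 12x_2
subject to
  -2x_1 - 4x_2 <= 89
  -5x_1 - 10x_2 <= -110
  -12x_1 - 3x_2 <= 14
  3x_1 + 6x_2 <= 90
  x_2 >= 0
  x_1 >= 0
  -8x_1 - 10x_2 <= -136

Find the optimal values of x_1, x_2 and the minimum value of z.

x_1 = 30, x_2 = 0, minimum z = -330

Vertices and z = -11x_1 - 12x_2:
  (22, 0) → z = -242
  (26/3, 20/3) → z = -526/3
  (30, 0) → z = -330
  (0, 15) → z = -180
  (0, 68/5) → z = -816/5

The binding constraints are 3x_1 + 6x_2 = 90 and x_2 = 0.
Solving simultaneously gives x_1 = 30, x_2 = 0.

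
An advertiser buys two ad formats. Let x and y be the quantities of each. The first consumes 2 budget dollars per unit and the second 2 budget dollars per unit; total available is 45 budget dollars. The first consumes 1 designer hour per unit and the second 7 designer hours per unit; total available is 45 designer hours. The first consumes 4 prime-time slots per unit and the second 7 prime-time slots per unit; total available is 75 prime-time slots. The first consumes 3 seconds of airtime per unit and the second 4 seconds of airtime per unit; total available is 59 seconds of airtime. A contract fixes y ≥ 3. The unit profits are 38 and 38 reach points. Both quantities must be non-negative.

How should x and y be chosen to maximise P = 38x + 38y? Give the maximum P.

x = 27/2, y = 3, maximum P = 627

The optimum lies where 4x + 7y = 75 and y = 3.
Solving simultaneously gives x = 27/2, y = 3.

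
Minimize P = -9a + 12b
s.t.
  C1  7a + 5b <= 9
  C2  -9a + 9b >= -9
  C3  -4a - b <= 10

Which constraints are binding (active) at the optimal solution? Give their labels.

Corner points and P = -9a + 12b:
  (7/6, 1/6) → P = -17/2
  (-59/13, 106/13) → P = 1803/13
  (-9/5, -14/5) → P = -87/5

The minimum is at (-9/5, -14/5). Substituting into each constraint, equality holds for C2 and C3; the remaining constraints have slack.

C2 and C3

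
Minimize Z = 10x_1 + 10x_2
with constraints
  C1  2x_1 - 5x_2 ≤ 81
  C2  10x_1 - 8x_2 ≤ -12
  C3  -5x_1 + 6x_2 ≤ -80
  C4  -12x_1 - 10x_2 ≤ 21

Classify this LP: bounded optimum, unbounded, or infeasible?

The boundaries 2x_1 - 5x_2 = 81 and -12x_1 - 10x_2 = 21 meet at (141/16, -507/40), but that point violates 10x_1 - 8x_2 ≤ -12. Every candidate vertex is excluded by some other constraint, so the feasible region is empty.

infeasible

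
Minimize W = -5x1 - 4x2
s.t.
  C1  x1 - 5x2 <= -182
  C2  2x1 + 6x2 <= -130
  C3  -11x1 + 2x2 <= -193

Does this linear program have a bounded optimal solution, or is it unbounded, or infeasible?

The boundaries x1 - 5x2 = -182 and 2x1 + 6x2 = -130 meet at (-871/8, 117/8), but that point violates -11x1 + 2x2 ≤ -193. Every candidate vertex is excluded by some other constraint, so the feasible region is empty.

infeasible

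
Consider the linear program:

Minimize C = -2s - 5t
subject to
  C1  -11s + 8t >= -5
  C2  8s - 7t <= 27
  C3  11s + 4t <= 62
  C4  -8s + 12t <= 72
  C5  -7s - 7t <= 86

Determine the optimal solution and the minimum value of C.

s = 114/41, t = 322/41, minimum C = -1838/41

Feasible corners and C = -2s - 5t:
  (43/11, 19/4) → C = -1389/44
  (-653/133, -981/133) → C = 6211/133
  (114/41, 322/41) → C = -1838/41
  (-384/35, -46/35) → C = 998/35

The binding constraints are 11s + 4t = 62 and -8s + 12t = 72.
Solving simultaneously gives s = 114/41, t = 322/41.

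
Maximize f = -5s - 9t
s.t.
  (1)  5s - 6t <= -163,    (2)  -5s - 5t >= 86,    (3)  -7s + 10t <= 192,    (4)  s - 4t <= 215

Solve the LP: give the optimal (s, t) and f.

At the optimal vertex, -7s + 10t = 192 and s - 4t = 215.
Solving simultaneously gives s = -1459/9, t = -1697/18.

s = -1459/9, t = -1697/18, maximum f = 29863/18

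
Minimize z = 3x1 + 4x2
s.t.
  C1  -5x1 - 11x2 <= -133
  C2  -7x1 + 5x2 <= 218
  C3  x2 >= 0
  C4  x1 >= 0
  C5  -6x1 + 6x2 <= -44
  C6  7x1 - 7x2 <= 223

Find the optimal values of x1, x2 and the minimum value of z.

Extreme points and z = 3x1 + 4x2:
  (133/5, 0) → z = 399/5
  (641/48, 289/48) → z = 3079/48
  (223/7, 0) → z = 669/7
The feasible region is unbounded (it extends along (1, 1)), but z strictly increases along every unbounded feasible direction, so there is no improving ray and the minimum is attained at a vertex.

The optimum lies where -5x1 - 11x2 = -133 and -6x1 + 6x2 = -44.
Solving simultaneously gives x1 = 641/48, x2 = 289/48.

x1 = 641/48, x2 = 289/48, minimum z = 3079/48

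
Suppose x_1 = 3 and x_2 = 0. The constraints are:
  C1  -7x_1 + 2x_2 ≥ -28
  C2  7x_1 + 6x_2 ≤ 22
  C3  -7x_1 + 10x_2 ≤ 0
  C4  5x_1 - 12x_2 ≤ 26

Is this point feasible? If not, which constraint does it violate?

feasible

C1: -21 ≥ -28 ✓
C2: 21 ≤ 22 ✓
C3: -21 ≤ 0 ✓
C4: 15 ≤ 26 ✓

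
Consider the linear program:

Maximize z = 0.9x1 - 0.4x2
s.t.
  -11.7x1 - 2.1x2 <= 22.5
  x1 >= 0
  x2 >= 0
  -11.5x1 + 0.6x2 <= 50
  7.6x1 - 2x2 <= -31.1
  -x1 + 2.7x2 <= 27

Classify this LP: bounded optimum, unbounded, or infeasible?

The boundaries -11.7x1 - 2.1x2 = 22.5 and 7.6x1 - 2x2 = -31.1 meet at (-3677/1312, 6429/1312), but that point violates x1 ≥ 0. Every candidate vertex is excluded by some other constraint, so the feasible region is empty.

infeasible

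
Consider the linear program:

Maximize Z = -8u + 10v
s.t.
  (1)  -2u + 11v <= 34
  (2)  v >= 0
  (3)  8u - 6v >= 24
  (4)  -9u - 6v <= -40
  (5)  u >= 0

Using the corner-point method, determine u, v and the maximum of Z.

Corner points and Z = -8u + 10v:
  (117/19, 80/19) → Z = -136/19
  (40/9, 0) → Z = -320/9
  (64/17, 52/51) → Z = -1016/51
The feasible region is unbounded (it extends along (11, 2), (1, 0)), but Z strictly decreases along every unbounded feasible direction, so there is no improving ray and the maximum is attained at a vertex.

At the optimal vertex, -2u + 11v = 34 and 8u - 6v = 24.
Solving simultaneously gives u = 117/19, v = 80/19.

u = 117/19, v = 80/19, maximum Z = -136/19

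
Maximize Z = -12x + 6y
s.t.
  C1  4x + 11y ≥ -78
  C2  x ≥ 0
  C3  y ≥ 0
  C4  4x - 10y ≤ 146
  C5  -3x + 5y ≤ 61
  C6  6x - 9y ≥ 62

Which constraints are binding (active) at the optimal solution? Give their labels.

Extreme points and Z = -12x + 6y:
  (73/2, 0) → Z = -438
  (31/3, 0) → Z = -124
  (859/3, 184) → Z = -2332
The feasible region is unbounded (it extends along (5, 2), (5, 3)), but Z strictly decreases along every unbounded feasible direction, so there is no improving ray and the maximum is attained at a vertex.

The maximum is at (31/3, 0). Substituting into each constraint, equality holds for C3 and C6; the remaining constraints have slack.

C3 and C6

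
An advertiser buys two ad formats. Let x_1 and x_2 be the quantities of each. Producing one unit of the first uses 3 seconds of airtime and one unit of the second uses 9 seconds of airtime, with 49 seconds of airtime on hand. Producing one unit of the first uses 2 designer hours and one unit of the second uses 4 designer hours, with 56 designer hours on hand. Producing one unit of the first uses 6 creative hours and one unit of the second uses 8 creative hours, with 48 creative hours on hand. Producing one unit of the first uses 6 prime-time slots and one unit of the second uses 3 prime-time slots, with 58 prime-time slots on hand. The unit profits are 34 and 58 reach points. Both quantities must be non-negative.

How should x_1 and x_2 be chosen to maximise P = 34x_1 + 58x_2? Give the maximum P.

x_1 = 4/3, x_2 = 5, maximum P = 1006/3

At the optimal vertex, 3x_1 + 9x_2 = 49 and 6x_1 + 8x_2 = 48.
Solving simultaneously gives x_1 = 4/3, x_2 = 5.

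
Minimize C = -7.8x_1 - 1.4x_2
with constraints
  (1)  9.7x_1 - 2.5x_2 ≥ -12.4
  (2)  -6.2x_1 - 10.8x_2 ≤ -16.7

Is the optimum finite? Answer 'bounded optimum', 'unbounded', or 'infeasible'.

unbounded

From the feasible point (-9217/12026, 23887/12026), moving in the direction (2.5, 9.7) keeps every constraint satisfied while C decreases without bound.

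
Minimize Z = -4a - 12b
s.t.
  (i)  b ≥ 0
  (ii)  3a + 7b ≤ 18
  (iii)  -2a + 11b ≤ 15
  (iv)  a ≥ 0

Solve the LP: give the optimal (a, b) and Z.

a = 93/47, b = 81/47, minimum Z = -1344/47

Extreme points and Z = -4a - 12b:
  (6, 0) → Z = -24
  (0, 0) → Z = 0
  (93/47, 81/47) → Z = -1344/47
  (0, 15/11) → Z = -180/11

The optimum lies where 3a + 7b = 18 and -2a + 11b = 15.
Solving simultaneously gives a = 93/47, b = 81/47.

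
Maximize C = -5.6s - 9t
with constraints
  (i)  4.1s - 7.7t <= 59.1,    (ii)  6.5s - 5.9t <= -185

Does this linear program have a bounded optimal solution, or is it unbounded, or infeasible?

From the feasible point (-177319/2586, -114265/2586), moving in the direction (-7.7, -4.1) keeps every constraint satisfied while C increases without bound.

unbounded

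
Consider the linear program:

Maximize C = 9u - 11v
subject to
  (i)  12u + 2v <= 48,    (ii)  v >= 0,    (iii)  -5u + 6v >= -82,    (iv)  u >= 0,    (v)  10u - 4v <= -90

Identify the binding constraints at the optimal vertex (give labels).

(iv) and (v)

Corner points and C = 9u - 11v:
  (0, 24) → C = -264
  (3/17, 390/17) → C = -4263/17
  (0, 45/2) → C = -495/2

The maximum is at (0, 45/2). Substituting into each constraint, equality holds for (iv) and (v); the remaining constraints have slack.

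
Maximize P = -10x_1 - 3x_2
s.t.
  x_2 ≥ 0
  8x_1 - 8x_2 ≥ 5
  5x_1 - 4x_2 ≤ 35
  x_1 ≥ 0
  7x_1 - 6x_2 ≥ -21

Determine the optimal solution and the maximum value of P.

Corner points and P = -10x_1 - 3x_2:
  (5/8, 0) → P = -25/4
  (7, 0) → P = -70
  (65/2, 255/8) → P = -3365/8

x_1 = 5/8, x_2 = 0, maximum P = -25/4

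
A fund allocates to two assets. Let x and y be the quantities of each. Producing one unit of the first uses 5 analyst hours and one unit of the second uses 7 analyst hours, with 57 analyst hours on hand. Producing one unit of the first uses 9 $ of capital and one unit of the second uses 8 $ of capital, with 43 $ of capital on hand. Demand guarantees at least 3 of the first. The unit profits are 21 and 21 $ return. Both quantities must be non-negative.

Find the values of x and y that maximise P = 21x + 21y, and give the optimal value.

x = 3, y = 2, maximum P = 105

Feasible corners and P = 21x + 21y:
  (43/9, 0) → P = 301/3
  (3, 0) → P = 63
  (3, 2) → P = 105

The optimum lies where 9x + 8y = 43 and x = 3.
Solving simultaneously gives x = 3, y = 2.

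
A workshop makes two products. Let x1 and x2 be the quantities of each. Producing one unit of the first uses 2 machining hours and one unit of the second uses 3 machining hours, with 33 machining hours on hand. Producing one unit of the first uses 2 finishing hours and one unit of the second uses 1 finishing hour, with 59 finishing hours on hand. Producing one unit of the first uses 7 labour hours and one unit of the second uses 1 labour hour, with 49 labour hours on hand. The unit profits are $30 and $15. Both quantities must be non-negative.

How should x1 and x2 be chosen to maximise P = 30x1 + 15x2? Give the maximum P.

Corner points and P = 30x1 + 15x2:
  (0, 0) → P = 0
  (0, 11) → P = 165
  (7, 0) → P = 210
  (6, 7) → P = 285

The optimum lies where 2x1 + 3x2 = 33 and 7x1 + x2 = 49.
Solving simultaneously gives x1 = 6, x2 = 7.

x1 = 6, x2 = 7, maximum P = 285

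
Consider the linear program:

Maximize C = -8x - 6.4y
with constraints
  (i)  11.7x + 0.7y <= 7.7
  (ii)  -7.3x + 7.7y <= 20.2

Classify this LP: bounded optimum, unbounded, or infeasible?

unbounded

From the feasible point (129/272, 5851/1904), moving in the direction (-7.7, -7.3) keeps every constraint satisfied while C increases without bound.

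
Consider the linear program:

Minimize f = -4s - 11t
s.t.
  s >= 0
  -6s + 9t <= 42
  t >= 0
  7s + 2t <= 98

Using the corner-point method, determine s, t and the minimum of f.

Feasible corners and f = -4s - 11t:
  (0, 14/3) → f = -154/3
  (0, 0) → f = 0
  (266/25, 294/25) → f = -4298/25
  (14, 0) → f = -56

The optimum lies where -6s + 9t = 42 and 7s + 2t = 98.
Solving simultaneously gives s = 266/25, t = 294/25.

s = 266/25, t = 294/25, minimum f = -4298/25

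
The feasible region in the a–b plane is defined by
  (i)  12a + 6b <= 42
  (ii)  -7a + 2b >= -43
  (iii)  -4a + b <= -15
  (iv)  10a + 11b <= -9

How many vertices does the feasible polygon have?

3

Intersecting each pair of boundary lines and keeping only the points that satisfy every inequality leaves:
  (-13, -67)
  (455/97, -493/97)
  (26/9, -31/9)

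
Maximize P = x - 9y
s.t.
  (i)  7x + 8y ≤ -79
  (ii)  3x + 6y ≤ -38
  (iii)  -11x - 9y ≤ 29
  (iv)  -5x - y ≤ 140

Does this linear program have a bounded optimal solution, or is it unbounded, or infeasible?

unbounded

From the feasible point (479/25, -666/25), moving in the direction (9, -11) keeps every constraint satisfied while P increases without bound.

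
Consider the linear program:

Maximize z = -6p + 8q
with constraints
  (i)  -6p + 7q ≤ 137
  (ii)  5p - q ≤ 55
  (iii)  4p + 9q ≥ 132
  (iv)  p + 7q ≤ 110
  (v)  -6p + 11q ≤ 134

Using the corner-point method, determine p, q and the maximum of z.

Extreme points and z = -6p + 8q:
  (627/49, 440/49) → z = -242/49
  (55/4, 55/4) → z = 55/2
  (123/49, 664/49) → z = 4574/49
  (272/53, 794/53) → z = 4720/53

The binding constraints are 4p + 9q = 132 and -6p + 11q = 134.
Solving simultaneously gives p = 123/49, q = 664/49.

p = 123/49, q = 664/49, maximum z = 4574/49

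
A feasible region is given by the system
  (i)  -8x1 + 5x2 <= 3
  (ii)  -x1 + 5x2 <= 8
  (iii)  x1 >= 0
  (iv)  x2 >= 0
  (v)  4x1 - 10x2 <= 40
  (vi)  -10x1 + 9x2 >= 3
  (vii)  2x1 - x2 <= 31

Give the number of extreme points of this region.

Of the 21 pairwise boundary intersections, those satisfying every inequality are:
  (5/7, 61/35)
  (0, 3/5)
  (57/41, 77/41)
  (0, 1/3)

4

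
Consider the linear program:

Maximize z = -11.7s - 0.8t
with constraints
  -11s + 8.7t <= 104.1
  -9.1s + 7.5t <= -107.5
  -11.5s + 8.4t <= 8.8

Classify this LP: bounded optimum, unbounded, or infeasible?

unbounded

From the feasible point (-32300/327, -131633/981), moving in the direction (-8.4, -11.5) keeps every constraint satisfied while z increases without bound.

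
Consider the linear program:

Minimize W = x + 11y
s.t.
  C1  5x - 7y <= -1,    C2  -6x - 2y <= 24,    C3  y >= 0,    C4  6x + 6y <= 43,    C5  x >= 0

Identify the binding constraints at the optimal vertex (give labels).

Corner points and W = x + 11y:
  (295/72, 221/72) → W = 1363/36
  (0, 1/7) → W = 11/7
  (0, 43/6) → W = 473/6

The minimum is at (0, 1/7). Substituting into each constraint, equality holds for C1 and C5; the remaining constraints have slack.

C1 and C5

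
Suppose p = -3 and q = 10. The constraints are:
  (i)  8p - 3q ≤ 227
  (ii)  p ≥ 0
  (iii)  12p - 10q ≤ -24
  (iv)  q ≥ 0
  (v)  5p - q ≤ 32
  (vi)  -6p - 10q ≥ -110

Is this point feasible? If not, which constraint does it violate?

Constraint (ii): p = -3, which is not ≥ 0. All other constraints are satisfied.

not feasible — violates (ii)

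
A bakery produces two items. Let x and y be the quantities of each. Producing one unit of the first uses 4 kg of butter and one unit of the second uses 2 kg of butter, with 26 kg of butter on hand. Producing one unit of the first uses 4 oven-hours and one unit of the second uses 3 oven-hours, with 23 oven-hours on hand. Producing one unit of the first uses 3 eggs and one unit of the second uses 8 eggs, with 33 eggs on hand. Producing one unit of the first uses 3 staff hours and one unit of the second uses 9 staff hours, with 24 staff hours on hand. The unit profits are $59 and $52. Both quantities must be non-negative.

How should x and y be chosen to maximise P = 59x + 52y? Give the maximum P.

The binding constraints are 4x + 3y = 23 and 3x + 9y = 24.
Solving simultaneously gives x = 5, y = 1.

x = 5, y = 1, maximum P = 347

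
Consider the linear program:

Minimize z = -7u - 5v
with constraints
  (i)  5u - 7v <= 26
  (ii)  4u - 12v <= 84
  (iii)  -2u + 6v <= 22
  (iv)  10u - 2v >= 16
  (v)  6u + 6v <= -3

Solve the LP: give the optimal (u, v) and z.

Corner points and z = -7u - 5v:
  (1, -3) → z = 8
  (15/8, -19/8) → z = -5/4
  (5/4, -7/4) → z = 0

u = 15/8, v = -19/8, minimum z = -5/4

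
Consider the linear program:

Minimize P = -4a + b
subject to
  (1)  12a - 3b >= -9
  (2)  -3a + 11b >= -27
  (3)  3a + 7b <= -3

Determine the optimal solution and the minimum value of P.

Feasible corners and P = -4a + b:
  (-60/41, -117/41) → P = 3
  (-24/31, -3/31) → P = 3
  (26/9, -5/3) → P = -119/9

a = 26/9, b = -5/3, minimum P = -119/9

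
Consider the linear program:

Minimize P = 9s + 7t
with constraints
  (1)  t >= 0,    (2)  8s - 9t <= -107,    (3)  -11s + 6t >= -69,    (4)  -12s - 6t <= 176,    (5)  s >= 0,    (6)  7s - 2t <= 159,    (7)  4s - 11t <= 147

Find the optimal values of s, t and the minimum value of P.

Feasible corners and P = 9s + 7t:
  (421/17, 1729/51) → P = 23470/51
  (0, 107/9) → P = 749/9
  (204/5, 633/10) → P = 8103/10
The feasible region is unbounded (it extends along (0, 1), (2, 7)), but P strictly increases along every unbounded feasible direction, so there is no improving ray and the minimum is attained at a vertex.

s = 0, t = 107/9, minimum P = 749/9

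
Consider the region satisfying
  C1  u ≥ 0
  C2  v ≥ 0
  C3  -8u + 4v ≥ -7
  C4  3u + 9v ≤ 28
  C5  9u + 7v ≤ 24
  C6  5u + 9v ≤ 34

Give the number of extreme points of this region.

5

The feasible vertices (each the meet of two boundaries and inside every other half-plane) are:
  (0, 0)
  (0, 28/9)
  (7/8, 0)
  (145/92, 129/92)
  (1/3, 3)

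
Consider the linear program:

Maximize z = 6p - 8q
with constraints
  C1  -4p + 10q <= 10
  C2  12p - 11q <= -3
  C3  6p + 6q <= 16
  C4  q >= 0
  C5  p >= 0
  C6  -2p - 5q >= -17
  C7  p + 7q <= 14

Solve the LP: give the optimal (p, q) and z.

Feasible corners and z = 6p - 8q:
  (20/19, 27/19) → z = -96/19
  (0, 1) → z = -8
  (0, 3/11) → z = -24/11

At the optimal vertex, 12p - 11q = -3 and p = 0.
Solving simultaneously gives p = 0, q = 3/11.

p = 0, q = 3/11, maximum z = -24/11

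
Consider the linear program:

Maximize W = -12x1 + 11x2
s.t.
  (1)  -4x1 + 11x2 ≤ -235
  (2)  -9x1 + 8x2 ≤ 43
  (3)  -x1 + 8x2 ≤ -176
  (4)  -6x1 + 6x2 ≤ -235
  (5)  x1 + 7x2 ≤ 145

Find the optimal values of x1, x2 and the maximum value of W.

x1 = -1069/3, x2 = -791/2, maximum W = -149/2

Extreme points and W = -12x1 + 11x2:
  (-1069/3, -791/2) → W = -149/2
  (412/21, -821/42) → W = -18919/42
  (2392/15, -31/15) → W = -5809/3
The feasible region is unbounded (it extends along (7, -1), (-8, -9)), but W strictly decreases along every unbounded feasible direction, so there is no improving ray and the maximum is attained at a vertex.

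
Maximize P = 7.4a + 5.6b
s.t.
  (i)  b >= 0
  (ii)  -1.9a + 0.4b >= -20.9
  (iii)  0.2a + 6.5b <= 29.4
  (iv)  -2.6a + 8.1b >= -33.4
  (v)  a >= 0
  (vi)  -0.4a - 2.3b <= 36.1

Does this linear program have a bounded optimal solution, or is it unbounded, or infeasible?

bounded optimum

Extreme points and P = 7.4a + 5.6b:
  (11, 0) → P = 81.4
  (0, 0) → P = 0
  (14761/1243, 5168/1243) → P = 690861/6215
  (0, 294/65) → P = 8232/325
The feasible region has finitely many vertices and no improving ray; the maximum is 690861/6215 at (14761/1243, 5168/1243).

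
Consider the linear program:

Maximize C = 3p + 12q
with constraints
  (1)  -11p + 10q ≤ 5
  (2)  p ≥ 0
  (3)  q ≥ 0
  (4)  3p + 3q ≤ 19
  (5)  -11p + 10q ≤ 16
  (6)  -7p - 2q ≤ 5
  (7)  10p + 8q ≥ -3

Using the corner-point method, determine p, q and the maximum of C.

Extreme points and C = 3p + 12q:
  (0, 1/2) → C = 6
  (25/9, 32/9) → C = 51
  (0, 0) → C = 0
  (19/3, 0) → C = 19

p = 25/9, q = 32/9, maximum C = 51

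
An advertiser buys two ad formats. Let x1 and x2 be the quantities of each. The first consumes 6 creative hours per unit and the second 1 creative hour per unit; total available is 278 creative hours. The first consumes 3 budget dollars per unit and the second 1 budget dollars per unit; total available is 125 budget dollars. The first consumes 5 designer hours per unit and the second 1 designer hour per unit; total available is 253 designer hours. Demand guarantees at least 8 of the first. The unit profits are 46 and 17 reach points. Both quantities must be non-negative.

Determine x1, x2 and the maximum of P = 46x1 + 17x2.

Vertices and P = 46x1 + 17x2:
  (125/3, 0) → P = 5750/3
  (8, 0) → P = 368
  (8, 101) → P = 2085

At the optimal vertex, 3x1 + x2 = 125 and x1 = 8.
Solving simultaneously gives x1 = 8, x2 = 101.

x1 = 8, x2 = 101, maximum P = 2085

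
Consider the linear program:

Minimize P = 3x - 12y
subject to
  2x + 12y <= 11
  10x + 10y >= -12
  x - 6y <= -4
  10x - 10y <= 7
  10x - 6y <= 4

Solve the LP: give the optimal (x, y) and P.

Feasible corners and P = 3x - 12y:
  (-127/50, 67/50) → P = -237/10
  (3/4, 19/24) → P = -29/4
  (-8/5, 2/5) → P = -48/5

The optimum lies where 2x + 12y = 11 and 10x + 10y = -12.
Solving simultaneously gives x = -127/50, y = 67/50.

x = -127/50, y = 67/50, minimum P = -237/10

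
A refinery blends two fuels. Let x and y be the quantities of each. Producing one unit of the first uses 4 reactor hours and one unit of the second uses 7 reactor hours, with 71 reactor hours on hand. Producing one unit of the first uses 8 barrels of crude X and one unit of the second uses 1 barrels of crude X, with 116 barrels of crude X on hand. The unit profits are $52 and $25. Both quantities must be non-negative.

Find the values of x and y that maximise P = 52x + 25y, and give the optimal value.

x = 57/4, y = 2, maximum P = 791

Vertices and P = 52x + 25y:
  (0, 0) → P = 0
  (0, 71/7) → P = 1775/7
  (29/2, 0) → P = 754
  (57/4, 2) → P = 791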